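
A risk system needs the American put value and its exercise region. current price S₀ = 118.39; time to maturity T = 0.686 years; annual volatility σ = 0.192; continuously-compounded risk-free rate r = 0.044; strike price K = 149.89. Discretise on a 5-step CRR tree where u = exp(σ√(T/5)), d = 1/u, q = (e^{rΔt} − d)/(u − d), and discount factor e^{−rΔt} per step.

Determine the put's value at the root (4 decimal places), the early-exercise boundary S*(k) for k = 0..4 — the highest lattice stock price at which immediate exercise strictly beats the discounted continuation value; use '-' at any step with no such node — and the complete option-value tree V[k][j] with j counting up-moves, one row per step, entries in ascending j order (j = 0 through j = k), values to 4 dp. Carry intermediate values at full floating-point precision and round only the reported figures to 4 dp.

price = 31.5000
boundary = 118.3900 127.1163 118.3900 127.1163 136.4857
tree:
31.5000
39.6272 22.7737
47.1965 31.5000 14.4903
54.2462 39.6272 22.7737 7.1559
60.8119 47.1965 31.5000 13.4043 1.5797
66.9270 54.2462 39.6272 22.7737 3.3443 0.0000

Δt=0.13720  u=1.07371  d=0.93135  q=0.52476  discount=0.99398
step 5 (expiry): payoffs max(K−S,0) = 66.9270 54.2462 39.6272 22.7737 3.3443 0.0000
step 4: (k=4,j=0): S=89.0781, (K−S)⁺=60.8119, hold=59.9098 ⇒ V=60.8119 exercise | (k=4,j=1): S=102.6935, (K−S)⁺=47.1965, hold=46.2944 ⇒ V=47.1965 exercise | (k=4,j=2): S=118.3900, (K−S)⁺=31.5000, hold=30.5979 ⇒ V=31.5000 exercise | (k=4,j=3): S=136.4857, (K−S)⁺=13.4043, hold=12.5022 ⇒ V=13.4043 exercise | (k=4,j=4): S=157.3473, (K−S)⁺=0.0000, hold=1.5797 ⇒ V=1.5797 continue  boundary S*=136.4857
step 3: (k=3,j=0): S=95.6438, (K−S)⁺=54.2462, hold=53.3441 ⇒ V=54.2462 exercise | (k=3,j=1): S=110.2628, (K−S)⁺=39.6272, hold=38.7251 ⇒ V=39.6272 exercise | (k=3,j=2): S=127.1163, (K−S)⁺=22.7737, hold=21.8716 ⇒ V=22.7737 exercise | (k=3,j=3): S=146.5457, (K−S)⁺=3.3443, hold=7.1559 ⇒ V=7.1559 continue  boundary S*=127.1163
step 2: (k=2,j=0): S=102.6935, (K−S)⁺=47.1965, hold=46.2944 ⇒ V=47.1965 exercise | (k=2,j=1): S=118.3900, (K−S)⁺=31.5000, hold=30.5979 ⇒ V=31.5000 exercise | (k=2,j=2): S=136.4857, (K−S)⁺=13.4043, hold=14.4903 ⇒ V=14.4903 continue  boundary S*=118.3900
step 1: (k=1,j=0): S=110.2628, (K−S)⁺=39.6272, hold=38.7251 ⇒ V=39.6272 exercise | (k=1,j=1): S=127.1163, (K−S)⁺=22.7737, hold=22.4381 ⇒ V=22.7737 exercise  boundary S*=127.1163
step 0: (k=0,j=0): S=118.3900, (K−S)⁺=31.5000, hold=30.5979 ⇒ V=31.5000 exercise  boundary S*=118.3900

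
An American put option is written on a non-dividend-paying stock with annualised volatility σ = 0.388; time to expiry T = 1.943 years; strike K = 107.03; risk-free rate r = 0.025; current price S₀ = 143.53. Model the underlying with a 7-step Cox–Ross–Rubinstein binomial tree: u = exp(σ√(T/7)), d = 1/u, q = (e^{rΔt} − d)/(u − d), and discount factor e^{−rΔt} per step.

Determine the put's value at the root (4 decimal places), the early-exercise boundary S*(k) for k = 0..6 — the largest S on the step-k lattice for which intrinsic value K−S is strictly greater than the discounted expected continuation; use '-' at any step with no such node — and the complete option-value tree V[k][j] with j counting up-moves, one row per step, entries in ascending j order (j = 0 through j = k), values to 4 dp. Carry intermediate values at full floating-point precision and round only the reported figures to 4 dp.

price = 10.5287
boundary = - - - - 63.3625 51.6481 63.3625
tree:
10.5287
15.7740 4.6750
22.9875 7.7432 1.2289
32.3699 12.5789 2.3172 0.0000
43.6675 19.9067 4.3694 0.0000 0.0000
55.3819 30.3474 8.2392 0.0000 0.0000 0.0000
64.9305 43.6675 15.5364 0.0000 0.0000 0.0000 0.0000
72.7138 55.3819 29.2962 0.0000 0.0000 0.0000 0.0000 0.0000

Δt=0.27757, u=1.22681, d=0.81512, q=0.46599, disc=e^(-rΔt)=0.99308
k=7 terminal: V=max(K-S,0) → 72.7138 55.3819 29.2962 0.0000 0.0000 0.0000 0.0000 0.0000
k=6: j=0 S=42.0995 intr=64.9305 cont=64.1903 V=64.9305[EX]; j=1 S=63.3625 intr=43.6675 cont=42.9274 V=43.6675[EX]; j=2 S=95.3647 intr=11.6653 cont=15.5364 V=15.5364[hold]; j=3 S=143.5300 intr=0.0000 cont=0.0000 V=0.0000[hold]; j=4 S=216.0220 intr=0.0000 cont=0.0000 V=0.0000[hold]; j=5 S=325.1270 intr=0.0000 cont=0.0000 V=0.0000[hold]; j=6 S=489.3373 intr=0.0000 cont=0.0000 V=0.0000[hold]  S*(6)=63.3625
k=5: j=0 S=51.6481 intr=55.3819 cont=54.6417 V=55.3819[EX]; j=1 S=77.7338 intr=29.2962 cont=30.3474 V=30.3474[hold]; j=2 S=116.9944 intr=0.0000 cont=8.2392 V=8.2392[hold]; j=3 S=176.0842 intr=0.0000 cont=0.0000 V=0.0000[hold]; j=4 S=265.0181 intr=0.0000 cont=0.0000 V=0.0000[hold]; j=5 S=398.8694 intr=0.0000 cont=0.0000 V=0.0000[hold]  S*(5)=51.6481
k=4: j=0 S=63.3625 intr=43.6675 cont=43.4138 V=43.6675[EX]; j=1 S=95.3647 intr=11.6653 cont=19.9067 V=19.9067[hold]; j=2 S=143.5300 intr=0.0000 cont=4.3694 V=4.3694[hold]; j=3 S=216.0220 intr=0.0000 cont=0.0000 V=0.0000[hold]; j=4 S=325.1270 intr=0.0000 cont=0.0000 V=0.0000[hold]  S*(4)=63.3625
k=3: j=0 S=77.7338 intr=29.2962 cont=32.3699 V=32.3699[hold]; j=1 S=116.9944 intr=0.0000 cont=12.5789 V=12.5789[hold]; j=2 S=176.0842 intr=0.0000 cont=2.3172 V=2.3172[hold]; j=3 S=265.0181 intr=0.0000 cont=0.0000 V=0.0000[hold]  S*(3)=-
k=2: j=0 S=95.3647 intr=11.6653 cont=22.9875 V=22.9875[hold]; j=1 S=143.5300 intr=0.0000 cont=7.7432 V=7.7432[hold]; j=2 S=216.0220 intr=0.0000 cont=1.2289 V=1.2289[hold]  S*(2)=-
k=1: j=0 S=116.9944 intr=0.0000 cont=15.7740 V=15.7740[hold]; j=1 S=176.0842 intr=0.0000 cont=4.6750 V=4.6750[hold]  S*(1)=-
k=0: j=0 S=143.5300 intr=0.0000 cont=10.5287 V=10.5287[hold]  S*(0)=-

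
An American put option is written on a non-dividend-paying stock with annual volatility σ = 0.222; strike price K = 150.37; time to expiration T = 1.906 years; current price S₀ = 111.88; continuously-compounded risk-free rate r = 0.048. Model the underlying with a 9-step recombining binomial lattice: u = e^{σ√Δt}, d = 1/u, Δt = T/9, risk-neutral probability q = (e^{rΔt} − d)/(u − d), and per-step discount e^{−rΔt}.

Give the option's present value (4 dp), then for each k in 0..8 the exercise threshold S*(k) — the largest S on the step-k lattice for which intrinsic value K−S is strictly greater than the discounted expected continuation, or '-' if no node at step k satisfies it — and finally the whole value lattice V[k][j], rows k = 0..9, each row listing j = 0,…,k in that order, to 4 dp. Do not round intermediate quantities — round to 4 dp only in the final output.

price = 38.4900
boundary = 111.8800 101.0145 111.8800 101.0145 111.8800 123.9142 111.8800 123.9142 137.2429
tree:
38.4900
49.3555 27.5639
59.1658 38.4900 18.1916
68.0233 49.3555 26.9801 10.5753
76.0206 59.1658 38.4900 17.0670 4.8937
83.2412 68.0233 49.3555 26.4558 8.8844 1.3698
89.7606 76.0206 59.1658 38.4900 15.6632 2.9095 0.0000
95.6469 83.2412 68.0233 49.3555 26.4558 6.1801 0.0000 0.0000
100.9614 89.7606 76.0206 59.1658 38.4900 13.1271 0.0000 0.0000 0.0000
105.7599 95.6469 83.2412 68.0233 49.3555 26.4558 0.0000 0.0000 0.0000 0.0000

Δt=0.21178, u=1.10756, d=0.90288, q=0.52440, disc=e^(-rΔt)=0.98989
k=9 terminal: V=max(K-S,0) → 105.7599 95.6469 83.2412 68.0233 49.3555 26.4558 0.0000 0.0000 0.0000 0.0000
k=8: j=0 S=49.4086 intr=100.9614 cont=99.4406 V=100.9614[EX]; j=1 S=60.6094 intr=89.7606 cont=88.2398 V=89.7606[EX]; j=2 S=74.3494 intr=76.0206 cont=74.4998 V=76.0206[EX]; j=3 S=91.2042 intr=59.1658 cont=57.6450 V=59.1658[EX]; j=4 S=111.8800 intr=38.4900 cont=36.9692 V=38.4900[EX]; j=5 S=137.2429 intr=13.1271 cont=12.4551 V=13.1271[EX]; j=6 S=168.3556 intr=0.0000 cont=0.0000 V=0.0000[hold]; j=7 S=206.5214 intr=0.0000 cont=0.0000 V=0.0000[hold]; j=8 S=253.3394 intr=0.0000 cont=0.0000 V=0.0000[hold]  S*(8)=137.2429
k=7: j=0 S=54.7231 intr=95.6469 cont=94.1260 V=95.6469[EX]; j=1 S=67.1288 intr=83.2412 cont=81.7204 V=83.2412[EX]; j=2 S=82.3467 intr=68.0233 cont=66.5025 V=68.0233[EX]; j=3 S=101.0145 intr=49.3555 cont=47.8347 V=49.3555[EX]; j=4 S=123.9142 intr=26.4558 cont=24.9349 V=26.4558[EX]; j=5 S=152.0053 intr=0.0000 cont=6.1801 V=6.1801[hold]; j=6 S=186.4646 intr=0.0000 cont=0.0000 V=0.0000[hold]; j=7 S=228.7357 intr=0.0000 cont=0.0000 V=0.0000[hold]  S*(7)=123.9142
k=6: j=0 S=60.6094 intr=89.7606 cont=88.2398 V=89.7606[EX]; j=1 S=74.3494 intr=76.0206 cont=74.4998 V=76.0206[EX]; j=2 S=91.2042 intr=59.1658 cont=57.6450 V=59.1658[EX]; j=3 S=111.8800 intr=38.4900 cont=36.9692 V=38.4900[EX]; j=4 S=137.2429 intr=13.1271 cont=15.6632 V=15.6632[hold]; j=5 S=168.3556 intr=0.0000 cont=2.9095 V=2.9095[hold]; j=6 S=206.5214 intr=0.0000 cont=0.0000 V=0.0000[hold]  S*(6)=111.8800
k=5: j=0 S=67.1288 intr=83.2412 cont=81.7204 V=83.2412[EX]; j=1 S=82.3467 intr=68.0233 cont=66.5025 V=68.0233[EX]; j=2 S=101.0145 intr=49.3555 cont=47.8347 V=49.3555[EX]; j=3 S=123.9142 intr=26.4558 cont=26.2514 V=26.4558[EX]; j=4 S=152.0053 intr=0.0000 cont=8.8844 V=8.8844[hold]; j=5 S=186.4646 intr=0.0000 cont=1.3698 V=1.3698[hold]  S*(5)=123.9142
k=4: j=0 S=74.3494 intr=76.0206 cont=74.4998 V=76.0206[EX]; j=1 S=91.2042 intr=59.1658 cont=57.6450 V=59.1658[EX]; j=2 S=111.8800 intr=38.4900 cont=36.9692 V=38.4900[EX]; j=3 S=137.2429 intr=13.1271 cont=17.0670 V=17.0670[hold]; j=4 S=168.3556 intr=0.0000 cont=4.8937 V=4.8937[hold]  S*(4)=111.8800
k=3: j=0 S=82.3467 intr=68.0233 cont=66.5025 V=68.0233[EX]; j=1 S=101.0145 intr=49.3555 cont=47.8347 V=49.3555[EX]; j=2 S=123.9142 intr=26.4558 cont=26.9801 V=26.9801[hold]; j=3 S=152.0053 intr=0.0000 cont=10.5753 V=10.5753[hold]  S*(3)=101.0145
k=2: j=0 S=91.2042 intr=59.1658 cont=57.6450 V=59.1658[EX]; j=1 S=111.8800 intr=38.4900 cont=37.2414 V=38.4900[EX]; j=2 S=137.2429 intr=13.1271 cont=18.1916 V=18.1916[hold]  S*(2)=111.8800
k=1: j=0 S=101.0145 intr=49.3555 cont=47.8347 V=49.3555[EX]; j=1 S=123.9142 intr=26.4558 cont=27.5639 V=27.5639[hold]  S*(1)=101.0145
k=0: j=0 S=111.8800 intr=38.4900 cont=37.5444 V=38.4900[EX]  S*(0)=111.8800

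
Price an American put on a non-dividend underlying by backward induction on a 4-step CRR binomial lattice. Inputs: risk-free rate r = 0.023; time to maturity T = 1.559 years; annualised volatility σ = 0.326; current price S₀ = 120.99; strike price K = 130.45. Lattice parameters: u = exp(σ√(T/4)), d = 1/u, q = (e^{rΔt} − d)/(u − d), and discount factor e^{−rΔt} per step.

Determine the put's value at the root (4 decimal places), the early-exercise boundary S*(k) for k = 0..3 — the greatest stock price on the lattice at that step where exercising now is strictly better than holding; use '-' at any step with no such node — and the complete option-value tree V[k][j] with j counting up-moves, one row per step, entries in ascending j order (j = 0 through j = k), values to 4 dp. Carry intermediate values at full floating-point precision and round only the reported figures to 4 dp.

price = 23.5484
boundary = - - 80.5328 98.7100
tree:
23.5484
35.0071 11.1421
49.9172 18.9476 2.5977
64.7471 31.7400 4.9572 0.0000
76.8461 49.9172 9.4600 0.0000 0.0000

params: Δt=0.38975 u=1.22571 d=0.81585 q=0.47126 e^(-rΔt)=0.99108
t_4 payoffs: 76.8461 49.9172 9.4600 0.0000 0.0000
t_3: node(3,0) S=65.7029 payoff=64.7471 vs cont=63.5830 → 64.7471 [stop]  node(3,1) S=98.7100 payoff=31.7400 vs cont=30.5758 → 31.7400 [stop]  node(3,2) S=148.2989 payoff=0.0000 vs cont=4.9572 → 4.9572 [wait]  node(3,3) S=222.7996 payoff=0.0000 vs cont=0.0000 → 0.0000 [wait]  ⇒ S*(3)=98.7100
t_2: node(2,0) S=80.5328 payoff=49.9172 vs cont=48.7530 → 49.9172 [stop]  node(2,1) S=120.9900 payoff=9.4600 vs cont=18.9476 → 18.9476 [wait]  node(2,2) S=181.7717 payoff=0.0000 vs cont=2.5977 → 2.5977 [wait]  ⇒ S*(2)=80.5328
t_1: node(1,0) S=98.7100 payoff=31.7400 vs cont=35.0071 → 35.0071 [wait]  node(1,1) S=148.2989 payoff=0.0000 vs cont=11.1421 → 11.1421 [wait]  ⇒ S*(1)=-
t_0: node(0,0) S=120.9900 payoff=9.4600 vs cont=23.5484 → 23.5484 [wait]  ⇒ S*(0)=-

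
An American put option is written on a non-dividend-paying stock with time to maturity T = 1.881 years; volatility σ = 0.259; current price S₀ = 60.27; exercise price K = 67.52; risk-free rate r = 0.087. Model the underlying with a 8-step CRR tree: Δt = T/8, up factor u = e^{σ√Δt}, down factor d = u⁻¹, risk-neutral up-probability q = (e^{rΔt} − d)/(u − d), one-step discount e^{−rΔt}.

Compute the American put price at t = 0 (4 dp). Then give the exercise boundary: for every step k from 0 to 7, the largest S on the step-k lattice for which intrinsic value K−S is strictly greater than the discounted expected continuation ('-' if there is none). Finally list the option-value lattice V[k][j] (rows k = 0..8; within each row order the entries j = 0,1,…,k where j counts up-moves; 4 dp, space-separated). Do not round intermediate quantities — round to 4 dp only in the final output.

price = 9.2842
boundary = - 53.1568 46.8831 53.1568 46.8831 53.1568 46.8831 53.1568
tree:
9.2842
14.3632 5.4889
20.6369 9.0233 2.8113
26.1701 14.3632 5.0054 1.1268
31.0503 20.6369 8.6423 2.2261 0.2722
35.3545 26.1701 14.3632 4.2992 0.6184 0.0000
39.1508 31.0503 20.6369 8.0446 1.4048 0.0000 0.0000
42.4990 35.3545 26.1701 14.3632 3.1914 0.0000 0.0000 0.0000
45.4520 39.1508 31.0503 20.6369 7.2500 0.0000 0.0000 0.0000 0.0000

params: Δt=0.23513 u=1.13382 d=0.88198 q=0.55071 e^(-rΔt)=0.97975
t_8 payoffs: 45.4520 39.1508 31.0503 20.6369 7.2500 0.0000 0.0000 0.0000 0.0000
t_7: node(7,0) S=25.0210 payoff=42.4990 vs cont=41.1318 → 42.4990 [stop]  node(7,1) S=32.1655 payoff=35.3545 vs cont=33.9874 → 35.3545 [stop]  node(7,2) S=41.3499 payoff=26.1701 vs cont=24.8030 → 26.1701 [stop]  node(7,3) S=53.1568 payoff=14.3632 vs cont=12.9960 → 14.3632 [stop]  node(7,4) S=68.3350 payoff=0.0000 vs cont=3.1914 → 3.1914 [wait]  node(7,5) S=87.8472 payoff=0.0000 vs cont=0.0000 → 0.0000 [wait]  node(7,6) S=112.9309 payoff=0.0000 vs cont=0.0000 → 0.0000 [wait]  node(7,7) S=145.1768 payoff=0.0000 vs cont=0.0000 → 0.0000 [wait]  ⇒ S*(7)=53.1568
t_6: node(6,0) S=28.3692 payoff=39.1508 vs cont=37.7836 → 39.1508 [stop]  node(6,1) S=36.4697 payoff=31.0503 vs cont=29.6832 → 31.0503 [stop]  node(6,2) S=46.8831 payoff=20.6369 vs cont=19.2697 → 20.6369 [stop]  node(6,3) S=60.2700 payoff=7.2500 vs cont=8.0446 → 8.0446 [wait]  node(6,4) S=77.4793 payoff=0.0000 vs cont=1.4048 → 1.4048 [wait]  node(6,5) S=99.6025 payoff=0.0000 vs cont=0.0000 → 0.0000 [wait]  node(6,6) S=128.0428 payoff=0.0000 vs cont=0.0000 → 0.0000 [wait]  ⇒ S*(6)=46.8831
t_5: node(5,0) S=32.1655 payoff=35.3545 vs cont=33.9874 → 35.3545 [stop]  node(5,1) S=41.3499 payoff=26.1701 vs cont=24.8030 → 26.1701 [stop]  node(5,2) S=53.1568 payoff=14.3632 vs cont=13.4248 → 14.3632 [stop]  node(5,3) S=68.3350 payoff=0.0000 vs cont=4.2992 → 4.2992 [wait]  node(5,4) S=87.8472 payoff=0.0000 vs cont=0.6184 → 0.6184 [wait]  node(5,5) S=112.9309 payoff=0.0000 vs cont=0.0000 → 0.0000 [wait]  ⇒ S*(5)=53.1568
t_4: node(4,0) S=36.4697 payoff=31.0503 vs cont=29.6832 → 31.0503 [stop]  node(4,1) S=46.8831 payoff=20.6369 vs cont=19.2697 → 20.6369 [stop]  node(4,2) S=60.2700 payoff=7.2500 vs cont=8.6423 → 8.6423 [wait]  node(4,3) S=77.4793 payoff=0.0000 vs cont=2.2261 → 2.2261 [wait]  node(4,4) S=99.6025 payoff=0.0000 vs cont=0.2722 → 0.2722 [wait]  ⇒ S*(4)=46.8831
t_3: node(3,0) S=41.3499 payoff=26.1701 vs cont=24.8030 → 26.1701 [stop]  node(3,1) S=53.1568 payoff=14.3632 vs cont=13.7472 → 14.3632 [stop]  node(3,2) S=68.3350 payoff=0.0000 vs cont=5.0054 → 5.0054 [wait]  node(3,3) S=87.8472 payoff=0.0000 vs cont=1.1268 → 1.1268 [wait]  ⇒ S*(3)=53.1568
t_2: node(2,0) S=46.8831 payoff=20.6369 vs cont=19.2697 → 20.6369 [stop]  node(2,1) S=60.2700 payoff=7.2500 vs cont=9.0233 → 9.0233 [wait]  node(2,2) S=77.4793 payoff=0.0000 vs cont=2.8113 → 2.8113 [wait]  ⇒ S*(2)=46.8831
t_1: node(1,0) S=53.1568 payoff=14.3632 vs cont=13.9528 → 14.3632 [stop]  node(1,1) S=68.3350 payoff=0.0000 vs cont=5.4889 → 5.4889 [wait]  ⇒ S*(1)=53.1568
t_0: node(0,0) S=60.2700 payoff=7.2500 vs cont=9.2842 → 9.2842 [wait]  ⇒ S*(0)=-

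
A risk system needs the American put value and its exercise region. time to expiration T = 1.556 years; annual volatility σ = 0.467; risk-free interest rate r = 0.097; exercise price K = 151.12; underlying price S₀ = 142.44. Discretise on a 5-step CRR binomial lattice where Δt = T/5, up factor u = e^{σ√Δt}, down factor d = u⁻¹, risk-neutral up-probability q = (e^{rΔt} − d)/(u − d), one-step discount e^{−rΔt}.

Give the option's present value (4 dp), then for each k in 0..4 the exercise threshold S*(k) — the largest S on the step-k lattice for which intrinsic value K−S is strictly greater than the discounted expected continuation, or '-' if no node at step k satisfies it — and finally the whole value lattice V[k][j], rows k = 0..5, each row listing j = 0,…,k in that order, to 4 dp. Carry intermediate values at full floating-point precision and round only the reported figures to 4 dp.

params: Δt=0.31120 u=1.29760 d=0.77065 q=0.49340 e^(-rΔt)=0.97026
t_5 payoffs: 112.4009 85.9259 41.3482 0.0000 0.0000 0.0000
t_4: node(4,0) S=50.2420 payoff=100.8780 vs cont=96.3844 → 100.8780 [stop]  node(4,1) S=84.5959 payoff=66.5241 vs cont=62.0305 → 66.5241 [stop]  node(4,2) S=142.4400 payoff=8.6800 vs cont=20.3243 → 20.3243 [wait]  node(4,3) S=239.8361 payoff=0.0000 vs cont=0.0000 → 0.0000 [wait]  node(4,4) S=403.8285 payoff=0.0000 vs cont=0.0000 → 0.0000 [wait]  ⇒ S*(4)=84.5959
t_3: node(3,0) S=65.1941 payoff=85.9259 vs cont=81.4323 → 85.9259 [stop]  node(3,1) S=109.7718 payoff=41.3482 vs cont=42.4290 → 42.4290 [wait]  node(3,2) S=184.8303 payoff=0.0000 vs cont=9.9902 → 9.9902 [wait]  node(3,3) S=311.2116 payoff=0.0000 vs cont=0.0000 → 0.0000 [wait]  ⇒ S*(3)=65.1941
t_2: node(2,0) S=84.5959 payoff=66.5241 vs cont=62.5479 → 66.5241 [stop]  node(2,1) S=142.4400 payoff=8.6800 vs cont=25.6382 → 25.6382 [wait]  node(2,2) S=239.8361 payoff=0.0000 vs cont=4.9106 → 4.9106 [wait]  ⇒ S*(2)=84.5959
t_1: node(1,0) S=109.7718 payoff=41.3482 vs cont=44.9729 → 44.9729 [wait]  node(1,1) S=184.8303 payoff=0.0000 vs cont=14.9530 → 14.9530 [wait]  ⇒ S*(1)=-
t_0: node(0,0) S=142.4400 payoff=8.6800 vs cont=29.2644 → 29.2644 [wait]  ⇒ S*(0)=-

price = 29.2644
boundary = - - 84.5959 65.1941 84.5959
tree:
29.2644
44.9729 14.9530
66.5241 25.6382 4.9106
85.9259 42.4290 9.9902 0.0000
100.8780 66.5241 20.3243 0.0000 0.0000
112.4009 85.9259 41.3482 0.0000 0.0000 0.0000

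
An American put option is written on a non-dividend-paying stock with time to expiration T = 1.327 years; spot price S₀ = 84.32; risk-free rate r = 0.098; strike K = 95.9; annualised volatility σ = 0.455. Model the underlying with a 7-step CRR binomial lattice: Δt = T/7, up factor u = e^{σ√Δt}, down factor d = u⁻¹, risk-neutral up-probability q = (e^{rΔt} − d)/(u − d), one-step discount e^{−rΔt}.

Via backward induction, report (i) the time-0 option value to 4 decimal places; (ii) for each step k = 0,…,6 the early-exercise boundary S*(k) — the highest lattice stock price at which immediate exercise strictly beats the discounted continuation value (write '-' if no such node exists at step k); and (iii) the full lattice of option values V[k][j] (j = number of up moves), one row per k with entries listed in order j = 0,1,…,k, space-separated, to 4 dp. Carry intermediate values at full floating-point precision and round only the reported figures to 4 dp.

price = 19.5926
boundary = - - 56.7359 46.5395 56.7359 69.1662 56.7359
tree:
19.5926
28.1867 11.6558
39.1641 18.1679 5.5215
49.3605 27.3025 9.6317 1.5805
57.7245 39.1641 16.3577 3.2053 0.0000
64.5853 49.3605 26.7338 6.5002 0.0000 0.0000
70.2131 57.7245 39.1641 13.1824 0.0000 0.0000 0.0000
74.8294 64.5853 49.3605 26.7338 0.0000 0.0000 0.0000 0.0000

Δt=0.18957, u=1.21909, d=0.82028, q=0.49765, disc=e^(-rΔt)=0.98159
k=7 terminal: V=max(K-S,0) → 74.8294 64.5853 49.3605 26.7338 0.0000 0.0000 0.0000 0.0000
k=6: j=0 S=25.6869 intr=70.2131 cont=68.4479 V=70.2131[EX]; j=1 S=38.1755 intr=57.7245 cont=55.9593 V=57.7245[EX]; j=2 S=56.7359 intr=39.1641 cont=37.3989 V=39.1641[EX]; j=3 S=84.3200 intr=11.5800 cont=13.1824 V=13.1824[hold]; j=4 S=125.3151 intr=0.0000 cont=0.0000 V=0.0000[hold]; j=5 S=186.2414 intr=0.0000 cont=0.0000 V=0.0000[hold]; j=6 S=276.7890 intr=0.0000 cont=0.0000 V=0.0000[hold]  S*(6)=56.7359
k=5: j=0 S=31.3147 intr=64.5853 cont=62.8201 V=64.5853[EX]; j=1 S=46.5395 intr=49.3605 cont=47.5953 V=49.3605[EX]; j=2 S=69.1662 intr=26.7338 cont=25.7513 V=26.7338[EX]; j=3 S=102.7938 intr=0.0000 cont=6.5002 V=6.5002[hold]; j=4 S=152.7706 intr=0.0000 cont=0.0000 V=0.0000[hold]; j=5 S=227.0453 intr=0.0000 cont=0.0000 V=0.0000[hold]  S*(5)=69.1662
k=4: j=0 S=38.1755 intr=57.7245 cont=55.9593 V=57.7245[EX]; j=1 S=56.7359 intr=39.1641 cont=37.3989 V=39.1641[EX]; j=2 S=84.3200 intr=11.5800 cont=16.3577 V=16.3577[hold]; j=3 S=125.3151 intr=0.0000 cont=3.2053 V=3.2053[hold]; j=4 S=186.2414 intr=0.0000 cont=0.0000 V=0.0000[hold]  S*(4)=56.7359
k=3: j=0 S=46.5395 intr=49.3605 cont=47.5953 V=49.3605[EX]; j=1 S=69.1662 intr=26.7338 cont=27.3025 V=27.3025[hold]; j=2 S=102.7938 intr=0.0000 cont=9.6317 V=9.6317[hold]; j=3 S=152.7706 intr=0.0000 cont=1.5805 V=1.5805[hold]  S*(3)=46.5395
k=2: j=0 S=56.7359 intr=39.1641 cont=37.6767 V=39.1641[EX]; j=1 S=84.3200 intr=11.5800 cont=18.1679 V=18.1679[hold]; j=2 S=125.3151 intr=0.0000 cont=5.5215 V=5.5215[hold]  S*(2)=56.7359
k=1: j=0 S=69.1662 intr=26.7338 cont=28.1867 V=28.1867[hold]; j=1 S=102.7938 intr=0.0000 cont=11.6558 V=11.6558[hold]  S*(1)=-
k=0: j=0 S=84.3200 intr=11.5800 cont=19.5926 V=19.5926[hold]  S*(0)=-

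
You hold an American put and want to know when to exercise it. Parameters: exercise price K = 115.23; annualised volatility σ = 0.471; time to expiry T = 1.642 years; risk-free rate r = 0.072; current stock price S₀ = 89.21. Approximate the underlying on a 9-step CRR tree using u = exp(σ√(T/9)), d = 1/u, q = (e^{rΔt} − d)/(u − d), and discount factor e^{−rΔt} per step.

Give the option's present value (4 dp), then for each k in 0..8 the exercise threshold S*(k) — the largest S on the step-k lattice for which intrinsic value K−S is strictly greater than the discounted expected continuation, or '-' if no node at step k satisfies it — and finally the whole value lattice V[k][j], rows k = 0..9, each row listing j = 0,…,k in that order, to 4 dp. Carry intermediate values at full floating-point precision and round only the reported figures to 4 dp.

price = 33.2638
boundary = - - 59.6582 48.7864 59.6582 72.9528 59.6582 72.9528 89.2100
tree:
33.2638
43.6005 23.0895
55.5718 31.9564 14.2127
66.4436 42.8790 21.1180 7.1964
75.3342 55.5718 30.4413 11.6976 2.5662
82.6046 66.4436 42.2772 18.5819 4.6350 0.4178
88.5501 75.3342 55.5718 28.6320 8.3126 0.8180 0.0000
93.4121 82.6046 66.4436 42.2772 14.7826 1.6016 0.0000 0.0000
97.3881 88.5501 75.3342 55.5718 26.0200 3.1359 0.0000 0.0000 0.0000
100.6396 93.4121 82.6046 66.4436 42.2772 6.1399 0.0000 0.0000 0.0000 0.0000

Δt=0.18244  u=1.22285  d=0.81776  q=0.48252  discount=0.98695
step 9 (expiry): payoffs max(K−S,0) = 100.6396 93.4121 82.6046 66.4436 42.2772 6.1399 0.0000 0.0000 0.0000 0.0000
step 8: (k=8,j=0): S=17.8419, (K−S)⁺=97.3881, hold=95.8844 ⇒ V=97.3881 exercise | (k=8,j=1): S=26.6799, (K−S)⁺=88.5501, hold=87.0464 ⇒ V=88.5501 exercise | (k=8,j=2): S=39.8958, (K−S)⁺=75.3342, hold=73.8305 ⇒ V=75.3342 exercise | (k=8,j=3): S=59.6582, (K−S)⁺=55.5718, hold=54.0680 ⇒ V=55.5718 exercise | (k=8,j=4): S=89.2100, (K−S)⁺=26.0200, hold=24.5162 ⇒ V=26.0200 exercise | (k=8,j=5): S=133.4003, (K−S)⁺=0.0000, hold=3.1359 ⇒ V=3.1359 continue | (k=8,j=6): S=199.4804, (K−S)⁺=0.0000, hold=0.0000 ⇒ V=0.0000 continue | (k=8,j=7): S=298.2933, (K−S)⁺=0.0000, hold=0.0000 ⇒ V=0.0000 continue | (k=8,j=8): S=446.0533, (K−S)⁺=0.0000, hold=0.0000 ⇒ V=0.0000 continue  boundary S*=89.2100
step 7: (k=7,j=0): S=21.8179, (K−S)⁺=93.4121, hold=91.9084 ⇒ V=93.4121 exercise | (k=7,j=1): S=32.6254, (K−S)⁺=82.6046, hold=81.1009 ⇒ V=82.6046 exercise | (k=7,j=2): S=48.7864, (K−S)⁺=66.4436, hold=64.9399 ⇒ V=66.4436 exercise | (k=7,j=3): S=72.9528, (K−S)⁺=42.2772, hold=40.7734 ⇒ V=42.2772 exercise | (k=7,j=4): S=109.0901, (K−S)⁺=6.1399, hold=14.7826 ⇒ V=14.7826 continue | (k=7,j=5): S=163.1280, (K−S)⁺=0.0000, hold=1.6016 ⇒ V=1.6016 continue | (k=7,j=6): S=243.9337, (K−S)⁺=0.0000, hold=0.0000 ⇒ V=0.0000 continue | (k=7,j=7): S=364.7666, (K−S)⁺=0.0000, hold=0.0000 ⇒ V=0.0000 continue  boundary S*=72.9528
step 6: (k=6,j=0): S=26.6799, (K−S)⁺=88.5501, hold=87.0464 ⇒ V=88.5501 exercise | (k=6,j=1): S=39.8958, (K−S)⁺=75.3342, hold=73.8305 ⇒ V=75.3342 exercise | (k=6,j=2): S=59.6582, (K−S)⁺=55.5718, hold=54.0680 ⇒ V=55.5718 exercise | (k=6,j=3): S=89.2100, (K−S)⁺=26.0200, hold=28.6320 ⇒ V=28.6320 continue | (k=6,j=4): S=133.4003, (K−S)⁺=0.0000, hold=8.3126 ⇒ V=8.3126 continue | (k=6,j=5): S=199.4804, (K−S)⁺=0.0000, hold=0.8180 ⇒ V=0.8180 continue | (k=6,j=6): S=298.2933, (K−S)⁺=0.0000, hold=0.0000 ⇒ V=0.0000 continue  boundary S*=59.6582
step 5: (k=5,j=0): S=32.6254, (K−S)⁺=82.6046, hold=81.1009 ⇒ V=82.6046 exercise | (k=5,j=1): S=48.7864, (K−S)⁺=66.4436, hold=64.9399 ⇒ V=66.4436 exercise | (k=5,j=2): S=72.9528, (K−S)⁺=42.2772, hold=42.0173 ⇒ V=42.2772 exercise | (k=5,j=3): S=109.0901, (K−S)⁺=6.1399, hold=18.5819 ⇒ V=18.5819 continue | (k=5,j=4): S=163.1280, (K−S)⁺=0.0000, hold=4.6350 ⇒ V=4.6350 continue | (k=5,j=5): S=243.9337, (K−S)⁺=0.0000, hold=0.4178 ⇒ V=0.4178 continue  boundary S*=72.9528
step 4: (k=4,j=0): S=39.8958, (K−S)⁺=75.3342, hold=73.8305 ⇒ V=75.3342 exercise | (k=4,j=1): S=59.6582, (K−S)⁺=55.5718, hold=54.0680 ⇒ V=55.5718 exercise | (k=4,j=2): S=89.2100, (K−S)⁺=26.0200, hold=30.4413 ⇒ V=30.4413 continue | (k=4,j=3): S=133.4003, (K−S)⁺=0.0000, hold=11.6976 ⇒ V=11.6976 continue | (k=4,j=4): S=199.4804, (K−S)⁺=0.0000, hold=2.5662 ⇒ V=2.5662 continue  boundary S*=59.6582
step 3: (k=3,j=0): S=48.7864, (K−S)⁺=66.4436, hold=64.9399 ⇒ V=66.4436 exercise | (k=3,j=1): S=72.9528, (K−S)⁺=42.2772, hold=42.8790 ⇒ V=42.8790 continue | (k=3,j=2): S=109.0901, (K−S)⁺=6.1399, hold=21.1180 ⇒ V=21.1180 continue | (k=3,j=3): S=163.1280, (K−S)⁺=0.0000, hold=7.1964 ⇒ V=7.1964 continue  boundary S*=48.7864
step 2: (k=2,j=0): S=59.6582, (K−S)⁺=55.5718, hold=54.3546 ⇒ V=55.5718 exercise | (k=2,j=1): S=89.2100, (K−S)⁺=26.0200, hold=31.9564 ⇒ V=31.9564 continue | (k=2,j=2): S=133.4003, (K−S)⁺=0.0000, hold=14.2127 ⇒ V=14.2127 continue  boundary S*=59.6582
step 1: (k=1,j=0): S=72.9528, (K−S)⁺=42.2772, hold=43.6005 ⇒ V=43.6005 continue | (k=1,j=1): S=109.0901, (K−S)⁺=6.1399, hold=23.0895 ⇒ V=23.0895 continue  boundary S*=-
step 0: (k=0,j=0): S=89.2100, (K−S)⁺=26.0200, hold=33.2638 ⇒ V=33.2638 continue  boundary S*=-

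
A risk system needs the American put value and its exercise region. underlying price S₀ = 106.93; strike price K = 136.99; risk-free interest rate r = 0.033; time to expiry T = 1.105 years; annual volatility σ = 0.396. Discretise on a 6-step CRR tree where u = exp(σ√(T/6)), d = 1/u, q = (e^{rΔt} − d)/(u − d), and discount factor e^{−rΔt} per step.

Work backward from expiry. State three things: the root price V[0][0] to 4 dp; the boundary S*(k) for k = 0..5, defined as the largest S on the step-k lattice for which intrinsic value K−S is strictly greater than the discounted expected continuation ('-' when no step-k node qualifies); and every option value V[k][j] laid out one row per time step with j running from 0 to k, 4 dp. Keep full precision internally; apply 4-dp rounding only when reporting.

Δt=0.18417, u=1.18524, d=0.84371, q=0.47547, disc=e^(-rΔt)=0.99394
k=6 terminal: V=max(K-S,0) → 98.4182 82.8049 60.8716 30.0600 0.0000 0.0000 0.0000
k=5: j=0 S=45.7167 intr=91.2733 cont=90.4432 V=91.2733[EX]; j=1 S=64.2222 intr=72.7678 cont=71.9378 V=72.7678[EX]; j=2 S=90.2183 intr=46.7717 cont=45.9417 V=46.7717[EX]; j=3 S=126.7373 intr=10.2527 cont=15.6720 V=15.6720[hold]; j=4 S=178.0386 intr=0.0000 cont=0.0000 V=0.0000[hold]; j=5 S=250.1059 intr=0.0000 cont=0.0000 V=0.0000[hold]  S*(5)=90.2183
k=4: j=0 S=54.1851 intr=82.8049 cont=81.9748 V=82.8049[EX]; j=1 S=76.1184 intr=60.8716 cont=60.0415 V=60.8716[EX]; j=2 S=106.9300 intr=30.0600 cont=31.7910 V=31.7910[hold]; j=3 S=150.2136 intr=0.0000 cont=8.1707 V=8.1707[hold]; j=4 S=211.0178 intr=0.0000 cont=0.0000 V=0.0000[hold]  S*(4)=76.1184
k=3: j=0 S=64.2222 intr=72.7678 cont=71.9378 V=72.7678[EX]; j=1 S=90.2183 intr=46.7717 cont=46.7597 V=46.7717[EX]; j=2 S=126.7373 intr=10.2527 cont=20.4358 V=20.4358[hold]; j=3 S=178.0386 intr=0.0000 cont=4.2598 V=4.2598[hold]  S*(3)=90.2183
k=2: j=0 S=76.1184 intr=60.8716 cont=60.0415 V=60.8716[EX]; j=1 S=106.9300 intr=30.0600 cont=34.0423 V=34.0423[hold]; j=2 S=150.2136 intr=0.0000 cont=12.6674 V=12.6674[hold]  S*(2)=76.1184
k=1: j=0 S=90.2183 intr=46.7717 cont=47.8236 V=47.8236[hold]; j=1 S=126.7373 intr=10.2527 cont=23.7346 V=23.7346[hold]  S*(1)=-
k=0: j=0 S=106.9300 intr=30.0600 cont=36.1498 V=36.1498[hold]  S*(0)=-

price = 36.1498
boundary = - - 76.1184 90.2183 76.1184 90.2183
tree:
36.1498
47.8236 23.7346
60.8716 34.0423 12.6674
72.7678 46.7717 20.4358 4.2598
82.8049 60.8716 31.7910 8.1707 0.0000
91.2733 72.7678 46.7717 15.6720 0.0000 0.0000
98.4182 82.8049 60.8716 30.0600 0.0000 0.0000 0.0000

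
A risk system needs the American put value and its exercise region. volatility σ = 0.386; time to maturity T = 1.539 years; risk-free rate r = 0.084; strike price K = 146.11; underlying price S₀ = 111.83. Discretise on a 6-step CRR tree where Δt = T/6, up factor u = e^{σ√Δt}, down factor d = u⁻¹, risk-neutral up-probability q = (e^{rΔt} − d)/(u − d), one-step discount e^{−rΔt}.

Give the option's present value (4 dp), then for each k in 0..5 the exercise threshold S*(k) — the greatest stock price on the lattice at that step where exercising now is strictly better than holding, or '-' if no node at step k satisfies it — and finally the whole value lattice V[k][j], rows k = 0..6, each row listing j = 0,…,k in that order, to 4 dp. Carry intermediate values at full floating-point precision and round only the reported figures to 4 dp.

price = 37.7476
boundary = - 91.9723 75.6407 91.9723 75.6407 91.9723
tree:
37.7476
54.1377 23.4094
70.4693 36.3286 11.8348
83.9009 54.1377 20.5475 3.8590
94.9474 70.4693 34.3475 7.9922 0.0000
104.0324 83.9009 54.1377 16.5521 0.0000 0.0000
111.5042 94.9474 70.4693 34.2800 0.0000 0.0000 0.0000

Δt=0.25650  u=1.21591  d=0.82243  q=0.50663  discount=0.97868
step 6 (expiry): payoffs max(K−S,0) = 111.5042 94.9474 70.4693 34.2800 0.0000 0.0000 0.0000
step 5: (k=5,j=0): S=42.0776, (K−S)⁺=104.0324, hold=100.9180 ⇒ V=104.0324 exercise | (k=5,j=1): S=62.2091, (K−S)⁺=83.9009, hold=80.7865 ⇒ V=83.9009 exercise | (k=5,j=2): S=91.9723, (K−S)⁺=54.1377, hold=51.0233 ⇒ V=54.1377 exercise | (k=5,j=3): S=135.9752, (K−S)⁺=10.1348, hold=16.5521 ⇒ V=16.5521 continue | (k=5,j=4): S=201.0309, (K−S)⁺=0.0000, hold=0.0000 ⇒ V=0.0000 continue | (k=5,j=5): S=297.2116, (K−S)⁺=0.0000, hold=0.0000 ⇒ V=0.0000 continue  boundary S*=91.9723
step 4: (k=4,j=0): S=51.1626, (K−S)⁺=94.9474, hold=91.8330 ⇒ V=94.9474 exercise | (k=4,j=1): S=75.6407, (K−S)⁺=70.4693, hold=67.3549 ⇒ V=70.4693 exercise | (k=4,j=2): S=111.8300, (K−S)⁺=34.2800, hold=34.3475 ⇒ V=34.3475 continue | (k=4,j=3): S=165.3337, (K−S)⁺=0.0000, hold=7.9922 ⇒ V=7.9922 continue | (k=4,j=4): S=244.4355, (K−S)⁺=0.0000, hold=0.0000 ⇒ V=0.0000 continue  boundary S*=75.6407
step 3: (k=3,j=0): S=62.2091, (K−S)⁺=83.9009, hold=80.7865 ⇒ V=83.9009 exercise | (k=3,j=1): S=91.9723, (K−S)⁺=54.1377, hold=51.0568 ⇒ V=54.1377 exercise | (k=3,j=2): S=135.9752, (K−S)⁺=10.1348, hold=20.5475 ⇒ V=20.5475 continue | (k=3,j=3): S=201.0309, (K−S)⁺=0.0000, hold=3.8590 ⇒ V=3.8590 continue  boundary S*=91.9723
step 2: (k=2,j=0): S=75.6407, (K−S)⁺=70.4693, hold=67.3549 ⇒ V=70.4693 exercise | (k=2,j=1): S=111.8300, (K−S)⁺=34.2800, hold=36.3286 ⇒ V=36.3286 continue | (k=2,j=2): S=165.3337, (K−S)⁺=0.0000, hold=11.8348 ⇒ V=11.8348 continue  boundary S*=75.6407
step 1: (k=1,j=0): S=91.9723, (K−S)⁺=54.1377, hold=52.0391 ⇒ V=54.1377 exercise | (k=1,j=1): S=135.9752, (K−S)⁺=10.1348, hold=23.4094 ⇒ V=23.4094 continue  boundary S*=91.9723
step 0: (k=0,j=0): S=111.8300, (K−S)⁺=34.2800, hold=37.7476 ⇒ V=37.7476 continue  boundary S*=-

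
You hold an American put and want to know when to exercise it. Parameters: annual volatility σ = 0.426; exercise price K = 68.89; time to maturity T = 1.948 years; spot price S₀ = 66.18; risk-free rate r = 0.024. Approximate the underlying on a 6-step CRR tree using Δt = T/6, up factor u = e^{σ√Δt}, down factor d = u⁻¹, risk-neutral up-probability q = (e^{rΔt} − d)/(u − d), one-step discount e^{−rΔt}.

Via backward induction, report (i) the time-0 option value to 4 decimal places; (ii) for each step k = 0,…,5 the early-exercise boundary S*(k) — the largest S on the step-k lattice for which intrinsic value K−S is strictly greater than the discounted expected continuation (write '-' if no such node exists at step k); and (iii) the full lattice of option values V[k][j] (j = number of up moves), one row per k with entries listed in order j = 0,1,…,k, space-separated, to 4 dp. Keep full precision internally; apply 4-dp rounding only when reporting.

price = 15.5188
boundary = - - - 31.9502 40.7279 51.9170
tree:
15.5188
21.5382 8.5918
28.8407 13.1810 3.2550
36.9398 19.6571 5.6681 0.4272
43.8256 28.1621 9.8307 0.7908 0.0000
49.2275 36.9398 16.9730 1.4640 0.0000 0.0000
53.4651 43.8256 28.1621 2.7100 0.0000 0.0000 0.0000

params: Δt=0.32467 u=1.27473 d=0.78448 q=0.45557 e^(-rΔt)=0.99224
t_6 payoffs: 53.4651 43.8256 28.1621 2.7100 0.0000 0.0000 0.0000
t_5: node(5,0) S=19.6625 payoff=49.2275 vs cont=48.6928 → 49.2275 [stop]  node(5,1) S=31.9502 payoff=36.9398 vs cont=36.4050 → 36.9398 [stop]  node(5,2) S=51.9170 payoff=16.9730 vs cont=16.4383 → 16.9730 [stop]  node(5,3) S=84.3615 payoff=0.0000 vs cont=1.4640 → 1.4640 [wait]  node(5,4) S=137.0816 payoff=0.0000 vs cont=0.0000 → 0.0000 [wait]  node(5,5) S=222.7483 payoff=0.0000 vs cont=0.0000 → 0.0000 [wait]  ⇒ S*(5)=51.9170
t_4: node(4,0) S=25.0644 payoff=43.8256 vs cont=43.2909 → 43.8256 [stop]  node(4,1) S=40.7279 payoff=28.1621 vs cont=27.6274 → 28.1621 [stop]  node(4,2) S=66.1800 payoff=2.7100 vs cont=9.8307 → 9.8307 [wait]  node(4,3) S=107.5380 payoff=0.0000 vs cont=0.7908 → 0.7908 [wait]  node(4,4) S=174.7418 payoff=0.0000 vs cont=0.0000 → 0.0000 [wait]  ⇒ S*(4)=40.7279
t_3: node(3,0) S=31.9502 payoff=36.9398 vs cont=36.4050 → 36.9398 [stop]  node(3,1) S=51.9170 payoff=16.9730 vs cont=19.6571 → 19.6571 [wait]  node(3,2) S=84.3615 payoff=0.0000 vs cont=5.6681 → 5.6681 [wait]  node(3,3) S=137.0816 payoff=0.0000 vs cont=0.4272 → 0.4272 [wait]  ⇒ S*(3)=31.9502
t_2: node(2,0) S=40.7279 payoff=28.1621 vs cont=28.8407 → 28.8407 [wait]  node(2,1) S=66.1800 payoff=2.7100 vs cont=13.1810 → 13.1810 [wait]  node(2,2) S=107.5380 payoff=0.0000 vs cont=3.2550 → 3.2550 [wait]  ⇒ S*(2)=-
t_1: node(1,0) S=51.9170 payoff=16.9730 vs cont=21.5382 → 21.5382 [wait]  node(1,1) S=84.3615 payoff=0.0000 vs cont=8.5918 → 8.5918 [wait]  ⇒ S*(1)=-
t_0: node(0,0) S=66.1800 payoff=2.7100 vs cont=15.5188 → 15.5188 [wait]  ⇒ S*(0)=-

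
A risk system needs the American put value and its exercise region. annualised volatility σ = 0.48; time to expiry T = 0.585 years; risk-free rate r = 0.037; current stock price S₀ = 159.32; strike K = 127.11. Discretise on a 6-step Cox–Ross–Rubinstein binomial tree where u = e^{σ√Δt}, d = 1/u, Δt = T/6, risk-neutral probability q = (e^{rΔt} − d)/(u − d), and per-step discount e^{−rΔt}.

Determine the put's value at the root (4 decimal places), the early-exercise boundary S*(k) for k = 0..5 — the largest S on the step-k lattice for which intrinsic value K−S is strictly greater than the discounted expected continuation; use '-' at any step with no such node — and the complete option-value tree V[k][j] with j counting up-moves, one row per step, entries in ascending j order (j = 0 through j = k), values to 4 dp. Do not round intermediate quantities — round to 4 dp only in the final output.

Δt=0.09750, u=1.16169, d=0.86081, q=0.47461, disc=e^(-rΔt)=0.99640
k=6 terminal: V=max(K-S,0) → 62.2886 39.6313 9.0545 0.0000 0.0000 0.0000 0.0000
k=5: j=0 S=75.3026 intr=51.8074 cont=51.3497 V=51.8074[EX]; j=1 S=101.6235 intr=25.4865 cont=25.0288 V=25.4865[EX]; j=2 S=137.1445 intr=0.0000 cont=4.7400 V=4.7400[hold]; j=3 S=185.0812 intr=0.0000 cont=0.0000 V=0.0000[hold]; j=4 S=249.7735 intr=0.0000 cont=0.0000 V=0.0000[hold]; j=5 S=337.0781 intr=0.0000 cont=0.0000 V=0.0000[hold]  S*(5)=101.6235
k=4: j=0 S=87.4787 intr=39.6313 cont=39.1736 V=39.6313[EX]; j=1 S=118.0555 intr=9.0545 cont=15.5837 V=15.5837[hold]; j=2 S=159.3200 intr=0.0000 cont=2.4814 V=2.4814[hold]; j=3 S=215.0079 intr=0.0000 cont=0.0000 V=0.0000[hold]; j=4 S=290.1606 intr=0.0000 cont=0.0000 V=0.0000[hold]  S*(4)=87.4787
k=3: j=0 S=101.6235 intr=25.4865 cont=28.1164 V=28.1164[hold]; j=1 S=137.1445 intr=0.0000 cont=9.3314 V=9.3314[hold]; j=2 S=185.0812 intr=0.0000 cont=1.2990 V=1.2990[hold]; j=3 S=249.7735 intr=0.0000 cont=0.0000 V=0.0000[hold]  S*(3)=-
k=2: j=0 S=118.0555 intr=9.0545 cont=19.1317 V=19.1317[hold]; j=1 S=159.3200 intr=0.0000 cont=5.4993 V=5.4993[hold]; j=2 S=215.0079 intr=0.0000 cont=0.6800 V=0.6800[hold]  S*(2)=-
k=1: j=0 S=137.1445 intr=0.0000 cont=12.6160 V=12.6160[hold]; j=1 S=185.0812 intr=0.0000 cont=3.2004 V=3.2004[hold]  S*(1)=-
k=0: j=0 S=159.3200 intr=0.0000 cont=8.1179 V=8.1179[hold]  S*(0)=-

price = 8.1179
boundary = - - - - 87.4787 101.6235
tree:
8.1179
12.6160 3.2004
19.1317 5.4993 0.6800
28.1164 9.3314 1.2990 0.0000
39.6313 15.5837 2.4814 0.0000 0.0000
51.8074 25.4865 4.7400 0.0000 0.0000 0.0000
62.2886 39.6313 9.0545 0.0000 0.0000 0.0000 0.0000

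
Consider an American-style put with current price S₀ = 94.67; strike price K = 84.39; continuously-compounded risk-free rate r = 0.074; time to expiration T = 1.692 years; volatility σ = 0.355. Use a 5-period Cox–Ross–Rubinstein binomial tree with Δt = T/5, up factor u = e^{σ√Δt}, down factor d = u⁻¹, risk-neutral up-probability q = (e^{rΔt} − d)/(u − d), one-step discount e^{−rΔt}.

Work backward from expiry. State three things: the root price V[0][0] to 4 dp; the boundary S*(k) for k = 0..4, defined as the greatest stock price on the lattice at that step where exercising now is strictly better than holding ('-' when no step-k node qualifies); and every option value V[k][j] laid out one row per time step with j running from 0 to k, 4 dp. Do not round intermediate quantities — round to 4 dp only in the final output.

params: Δt=0.33840 u=1.22938 d=0.81342 q=0.50952 e^(-rΔt)=0.97527
t_5 payoffs: 50.6784 33.4390 7.3838 0.0000 0.0000 0.0000
t_4: node(4,0) S=41.4444 payoff=42.9456 vs cont=40.8586 → 42.9456 [stop]  node(4,1) S=62.6382 payoff=21.7518 vs cont=19.6648 → 21.7518 [stop]  node(4,2) S=94.6700 payoff=0.0000 vs cont=3.5321 → 3.5321 [wait]  node(4,3) S=143.0822 payoff=0.0000 vs cont=0.0000 → 0.0000 [wait]  node(4,4) S=216.2514 payoff=0.0000 vs cont=0.0000 → 0.0000 [wait]  ⇒ S*(4)=62.6382
t_3: node(3,0) S=50.9510 payoff=33.4390 vs cont=31.3520 → 33.4390 [stop]  node(3,1) S=77.0062 payoff=7.3838 vs cont=12.1602 → 12.1602 [wait]  node(3,2) S=116.3855 payoff=0.0000 vs cont=1.6896 → 1.6896 [wait]  node(3,3) S=175.9026 payoff=0.0000 vs cont=0.0000 → 0.0000 [wait]  ⇒ S*(3)=50.9510
t_2: node(2,0) S=62.6382 payoff=21.7518 vs cont=22.0383 → 22.0383 [wait]  node(2,1) S=94.6700 payoff=0.0000 vs cont=6.6565 → 6.6565 [wait]  node(2,2) S=143.0822 payoff=0.0000 vs cont=0.8082 → 0.8082 [wait]  ⇒ S*(2)=-
t_1: node(1,0) S=77.0062 payoff=7.3838 vs cont=13.8498 → 13.8498 [wait]  node(1,1) S=116.3855 payoff=0.0000 vs cont=3.5858 → 3.5858 [wait]  ⇒ S*(1)=-
t_0: node(0,0) S=94.6700 payoff=0.0000 vs cont=8.4069 → 8.4069 [wait]  ⇒ S*(0)=-

price = 8.4069
boundary = - - - 50.9510 62.6382
tree:
8.4069
13.8498 3.5858
22.0383 6.6565 0.8082
33.4390 12.1602 1.6896 0.0000
42.9456 21.7518 3.5321 0.0000 0.0000
50.6784 33.4390 7.3838 0.0000 0.0000 0.0000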